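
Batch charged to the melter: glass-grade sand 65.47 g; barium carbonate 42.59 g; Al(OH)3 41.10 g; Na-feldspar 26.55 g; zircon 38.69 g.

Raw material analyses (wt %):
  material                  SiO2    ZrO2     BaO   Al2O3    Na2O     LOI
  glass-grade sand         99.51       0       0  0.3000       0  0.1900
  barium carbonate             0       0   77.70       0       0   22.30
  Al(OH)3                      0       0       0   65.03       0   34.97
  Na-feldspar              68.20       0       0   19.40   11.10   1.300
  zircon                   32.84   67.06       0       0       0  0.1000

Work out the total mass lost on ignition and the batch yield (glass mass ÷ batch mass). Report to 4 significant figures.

LOI loss = 24.38 g; glass = 190.0 g; yield = 88.63%

Intermediates are printed (rounded to four significant figures) when written out. All arithmetic keeps full precision in all steps — each reported number carries a single rounding — derived quantities, including glass mass, five oxide percentages, LOI, totals, yield, are recomputed starting from the weights on 190.0 g of glass at full float precision precisely as stated by the problem or answer text.
Ignition loss by material:
  glass-grade sand: 65.47 × 0.001900 = 0.1244 g
  barium carbonate: 42.59 × 0.2230 = 9.498 g
  Al(OH)3: 41.10 × 0.3497 = 14.37 g
  Na-feldspar: 26.55 × 0.01300 = 0.3452 g
  zircon: 38.69 × 0.001000 = 0.03869 g
Total LOI = 24.38 g
Glass = batch − LOI = 214.4 − 24.38 = 190.0 g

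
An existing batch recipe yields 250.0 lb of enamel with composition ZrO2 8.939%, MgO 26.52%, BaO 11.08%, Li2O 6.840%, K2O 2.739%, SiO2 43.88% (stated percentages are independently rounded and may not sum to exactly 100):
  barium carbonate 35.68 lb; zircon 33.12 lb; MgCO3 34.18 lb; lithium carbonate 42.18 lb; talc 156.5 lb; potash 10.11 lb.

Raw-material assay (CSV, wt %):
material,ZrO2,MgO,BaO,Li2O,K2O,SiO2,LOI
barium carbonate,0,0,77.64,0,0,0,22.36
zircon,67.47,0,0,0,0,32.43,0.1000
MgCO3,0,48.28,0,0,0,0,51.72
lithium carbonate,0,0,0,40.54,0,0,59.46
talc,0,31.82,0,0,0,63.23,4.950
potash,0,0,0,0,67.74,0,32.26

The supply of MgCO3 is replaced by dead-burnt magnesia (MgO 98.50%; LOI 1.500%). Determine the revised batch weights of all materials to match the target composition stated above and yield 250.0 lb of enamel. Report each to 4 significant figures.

Revised batch per 250.0 lb enamel:
  barium carbonate: 35.68 lb
  zircon: 33.12 lb
  dead-burnt magnesia: 16.75 lb
  lithium carbonate: 42.18 lb
  talc: 156.5 lb
  potash: 10.11 lb
Total batch = 294.3 lb; LOI loss = 44.35 lb

Working values appear rounded to 4 significant digits across the worked steps — the working math keeps exact precision at all times; exactly one rounding lands on each reported result; derived quantities (yield, six oxide percentages, LOI, totals, glass mass) are rebuilt in full float precision from the weighed amounts for 250.0 lb of glass as they appear in either problem or answer.
Oxide mass targets, per 250.0 lb enamel:
  ZrO2: 8.939% × 250.0 = 22.35 lb
  MgO: 26.52% × 250.0 = 66.30 lb
  BaO: 11.08% × 250.0 = 27.70 lb
  Li2O: 6.840% × 250.0 = 17.10 lb
  K2O: 2.739% × 250.0 = 6.848 lb
  SiO2: 43.88% × 250.0 = 109.7 lb
A balance pass over the oxides, from the weights as reported, per the basis as stated (delivered sums recover each target up to rounding of the answer):
  ZrO2: 33.12·0.6747 = 22.35 lb (target 22.35 lb)
  MgO: 16.75·0.9850 + 156.5·0.3182 = 66.30 lb (target 66.30 lb)
  BaO: 35.68·0.7764 = 27.70 lb (target 27.70 lb)
  Li2O: 42.18·0.4054 = 17.10 lb (target 17.10 lb)
  K2O: 10.11·0.6774 = 6.849 lb (target 6.848 lb)
  SiO2: 33.12·0.3243 + 156.5·0.6323 = 109.7 lb (target 109.7 lb)
Auditing the glass mass value: Σ batch − LOI loss = 250.0 lb (oxide target masses add up to 250.0 lb; basis as stated: 250.0 lb — differing by rounding only).
Batch grand total — Σ batch = 294.3 lb; LOI removed, Σ of batch·LOI: 44.35 lb; the yield ratio, glass ÷ batch: 84.93%.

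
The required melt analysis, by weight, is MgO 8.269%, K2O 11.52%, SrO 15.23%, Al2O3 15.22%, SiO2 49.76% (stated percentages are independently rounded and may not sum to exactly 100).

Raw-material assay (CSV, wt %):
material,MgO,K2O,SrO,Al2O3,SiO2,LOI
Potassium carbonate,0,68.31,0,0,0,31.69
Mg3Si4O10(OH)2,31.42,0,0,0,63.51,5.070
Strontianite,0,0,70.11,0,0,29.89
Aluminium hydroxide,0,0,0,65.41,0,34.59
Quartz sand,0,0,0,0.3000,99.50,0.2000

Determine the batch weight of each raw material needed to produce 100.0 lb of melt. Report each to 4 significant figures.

Batch per 100.0 lb melt:
  Potassium carbonate: 16.86 lb
  Mg3Si4O10(OH)2: 26.32 lb
  Strontianite: 21.72 lb
  Aluminium hydroxide: 23.12 lb
  Quartz sand: 33.21 lb
Total batch = 121.2 lb; LOI loss = 21.23 lb; yield = 82.49%

Working values are displayed rounded off to 4 significant figures when written out; each numeric step keeps full precision in all steps — each reported figure is rounded exactly once — the derived quantities, which include ignition loss, five oxide percentages, net glass mass, the totals, the yield, are computed in full precision, as set out in problem or answer, using the weight values on 100.0 lb of glass.
Per-oxide target masses for 100.0 lb melt:
  MgO: 8.269% × 100.0 = 8.269 lb
  K2O: 11.52% × 100.0 = 11.52 lb
  SrO: 15.23% × 100.0 = 15.23 lb
  Al2O3: 15.22% × 100.0 = 15.22 lb
  SiO2: 49.76% × 100.0 = 49.76 lb
Oxide-by-oxide audit working from each reported weight, under the basis named above (sums match the target masses up to rounding of the answer):
  MgO: 26.32·0.3142 = 8.270 lb (target 8.269 lb)
  K2O: 16.86·0.6831 = 11.52 lb (target 11.52 lb)
  SrO: 21.72·0.7011 = 15.23 lb (target 15.23 lb)
  Al2O3: 23.12·0.6541 + 33.21·0.003000 = 15.22 lb (target 15.22 lb)
  SiO2: 26.32·0.6351 + 33.21·0.9950 = 49.76 lb (target 49.76 lb)
Glass-mass bookkeeping: total charge less LOI = 100.0 lb (summing oxide targets gives 100.0 lb; versus the stated basis of 100.0 lb — a pure rounding effect).
Batch total: Σ batch = 121.2 lb; ignition loss, Σ(batch × LOI) = 21.23 lb; yield = glass ÷ total batch = 82.49%.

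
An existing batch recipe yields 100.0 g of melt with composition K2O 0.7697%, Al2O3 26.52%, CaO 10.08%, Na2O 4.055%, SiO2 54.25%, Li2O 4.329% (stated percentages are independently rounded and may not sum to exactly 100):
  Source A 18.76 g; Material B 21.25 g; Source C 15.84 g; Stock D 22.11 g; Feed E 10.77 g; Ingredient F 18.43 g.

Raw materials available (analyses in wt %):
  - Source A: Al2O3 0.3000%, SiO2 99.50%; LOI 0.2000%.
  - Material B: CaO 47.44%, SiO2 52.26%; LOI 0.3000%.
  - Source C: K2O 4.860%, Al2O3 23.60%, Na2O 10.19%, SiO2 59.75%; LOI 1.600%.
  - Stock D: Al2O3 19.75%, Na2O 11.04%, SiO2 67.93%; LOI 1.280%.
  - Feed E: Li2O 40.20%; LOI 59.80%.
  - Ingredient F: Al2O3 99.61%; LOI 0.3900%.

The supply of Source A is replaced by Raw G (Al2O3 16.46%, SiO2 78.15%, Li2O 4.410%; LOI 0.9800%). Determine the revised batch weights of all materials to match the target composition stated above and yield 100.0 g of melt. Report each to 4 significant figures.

Revised batch per 100.0 g melt:
  Raw G: 23.88 g
  Material B: 21.25 g
  Source C: 15.84 g
  Stock D: 22.11 g
  Feed E: 8.149 g
  Ingredient F: 14.54 g
Total batch = 105.8 g; LOI loss = 5.764 g

Mid-chain values are printed rounded to 4 significant digits across the worked steps; full precision is carried from first step to last. Each reported figure is rounded exactly once; all derived quantities, including glass mass, yield, the totals, the six compositions, LOI, are recomputed from the batch weights for 100.0 g of glass at full float precision, exactly as printed in the question or the answer.
Per-oxide target masses for 100.0 g melt:
  K2O: 0.7697% × 100.0 = 0.7697 g
  Al2O3: 26.52% × 100.0 = 26.52 g
  CaO: 10.08% × 100.0 = 10.08 g
  Na2O: 4.055% × 100.0 = 4.055 g
  SiO2: 54.25% × 100.0 = 54.25 g
  Li2O: 4.329% × 100.0 = 4.329 g
Balance tally, oxide-wise, from the weights as reported, against the basis in use (every target is met by its sum once rounding is allowed for):
  K2O: 15.84·0.04860 = 0.7698 g (target 0.7697 g)
  Al2O3: 23.88·0.1646 + 15.84·0.2360 + 22.11·0.1975 + 14.54·0.9961 = 26.52 g (target 26.52 g)
  CaO: 21.25·0.4744 = 10.08 g (target 10.08 g)
  Na2O: 15.84·0.1019 + 22.11·0.1104 = 4.055 g (target 4.055 g)
  SiO2: 23.88·0.7815 + 21.25·0.5226 + 15.84·0.5975 + 22.11·0.6793 = 54.25 g (target 54.25 g)
  Li2O: 23.88·0.04410 + 8.149·0.4020 = 4.329 g (target 4.329 g)
Mass balance on the glass: total charge less LOI = 100.0 g (the Σ of target masses is 100.0 g; basis as stated: 100.0 g — a pure rounding effect).
Batch total: Σ batch = 105.8 g; the LOI term Σ batch·LOI equals 5.764 g; as yield: glass ÷ batch → 94.55%.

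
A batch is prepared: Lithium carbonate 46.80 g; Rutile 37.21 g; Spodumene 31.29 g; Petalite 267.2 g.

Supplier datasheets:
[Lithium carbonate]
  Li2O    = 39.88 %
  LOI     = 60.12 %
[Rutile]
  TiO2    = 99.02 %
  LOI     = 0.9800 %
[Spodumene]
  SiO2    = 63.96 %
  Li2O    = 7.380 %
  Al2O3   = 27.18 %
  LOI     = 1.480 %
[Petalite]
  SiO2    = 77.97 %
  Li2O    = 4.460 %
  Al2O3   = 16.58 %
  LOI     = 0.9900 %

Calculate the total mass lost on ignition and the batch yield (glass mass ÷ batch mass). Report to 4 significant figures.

Working values are displayed, with 4-significant-digit rounding, between the steps. Every computation runs at exact precision at all times — each reported value takes just one rounding; the derived quantities, which include the yield, the totals, glass mass, the four compositions, LOI, are computed at exact precision, as they appear in problem or answer, from the batch weights at 350.9 g of glass.
Per-material ignition loss:
  Lithium carbonate: 46.80 × 0.6012 = 28.14 g
  Rutile: 37.21 × 0.009800 = 0.3647 g
  Spodumene: 31.29 × 0.01480 = 0.4631 g
  Petalite: 267.2 × 0.009900 = 2.645 g
Total LOI = 31.61 g
Glass = batch − LOI = 382.5 − 31.61 = 350.9 g

LOI loss = 31.61 g; glass = 350.9 g; yield = 91.74%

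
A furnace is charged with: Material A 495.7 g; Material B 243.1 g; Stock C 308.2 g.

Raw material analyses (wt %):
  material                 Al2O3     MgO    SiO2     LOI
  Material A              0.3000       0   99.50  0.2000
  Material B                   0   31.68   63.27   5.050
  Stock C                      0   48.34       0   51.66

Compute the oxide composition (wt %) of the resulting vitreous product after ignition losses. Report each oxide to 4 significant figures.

Working values are shown, with 4-significant-figure rounding, between the steps — the whole derivation holds full precision from first step to last. Every reported value takes a single rounding; derived quantities, including the totals, ignition loss, the yield, the three compositions, net glass mass, are computed from the batch weights on 874.5 g of glass in exact precision, precisely as stated by the question or the answer.
Per-oxide mass from batch:
  Al2O3: 495.7·0.003000 = 1.487 g
  MgO: 243.1·0.3168 + 308.2·0.4834 = 226.0 g
  SiO2: 495.7·0.9950 + 243.1·0.6327 = 647.0 g
LOI: 495.7·0.002000 + 243.1·0.05050 + 308.2·0.5166 = 172.5 g
batch − LOI leaves glass = 1047 − 172.5 = 874.5 g (matching Σ of the oxides)
wt % = 100 × oxide mass / glass mass

Glass mass = 874.5 g (batch 1047 − LOI 172.5).
Composition: Al2O3 0.1700%, MgO 25.84%, SiO2 73.99%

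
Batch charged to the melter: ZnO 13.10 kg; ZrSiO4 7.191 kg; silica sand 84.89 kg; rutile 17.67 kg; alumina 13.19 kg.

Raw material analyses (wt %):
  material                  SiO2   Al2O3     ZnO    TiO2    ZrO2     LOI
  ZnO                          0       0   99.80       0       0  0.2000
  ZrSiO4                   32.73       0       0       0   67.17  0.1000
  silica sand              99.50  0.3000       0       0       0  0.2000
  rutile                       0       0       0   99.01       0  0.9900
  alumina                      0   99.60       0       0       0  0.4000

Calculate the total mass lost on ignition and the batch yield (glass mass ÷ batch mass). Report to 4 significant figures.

LOI loss = 0.4309 kg; glass = 135.6 kg; yield = 99.68%

The intermediate values are printed (rounded to 4 significant figures) between the steps. Each numeric step carries exact precision at each step; exactly one rounding is applied to every reported number — derived quantities (the totals, the yield, LOI, glass mass, the five compositions) are carried from the batch weights at 135.6 kg of glass at full precision exactly as shown in problem or answer.
Each material's LOI contribution:
  ZnO: 13.10 × 0.002000 = 0.02620 kg
  ZrSiO4: 7.191 × 0.001000 = 0.007191 kg
  silica sand: 84.89 × 0.002000 = 0.1698 kg
  rutile: 17.67 × 0.009900 = 0.1749 kg
  alumina: 13.19 × 0.004000 = 0.05276 kg
Total LOI = 0.4309 kg
Glass = batch − LOI = 136.0 − 0.4309 = 135.6 kg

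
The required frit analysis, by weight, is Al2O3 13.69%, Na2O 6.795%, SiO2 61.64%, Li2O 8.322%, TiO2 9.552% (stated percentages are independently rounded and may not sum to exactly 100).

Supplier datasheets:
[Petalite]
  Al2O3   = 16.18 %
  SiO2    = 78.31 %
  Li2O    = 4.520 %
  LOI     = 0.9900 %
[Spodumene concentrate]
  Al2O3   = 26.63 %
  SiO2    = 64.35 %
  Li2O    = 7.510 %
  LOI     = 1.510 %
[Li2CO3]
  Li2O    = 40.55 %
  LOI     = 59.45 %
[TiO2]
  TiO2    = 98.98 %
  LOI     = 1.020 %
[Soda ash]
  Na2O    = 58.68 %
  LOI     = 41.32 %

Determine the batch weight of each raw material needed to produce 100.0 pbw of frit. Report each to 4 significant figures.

Batch per 100.0 pbw frit:
  Petalite: 72.83 pbw
  Spodumene concentrate: 7.156 pbw
  Li2CO3: 11.08 pbw
  TiO2: 9.650 pbw
  Soda ash: 11.58 pbw
Total batch = 112.3 pbw; LOI loss = 12.30 pbw; yield = 89.05%

Values along the way are printed (rounded to 4 significant digits) at each printed step — all internal work holds full precision through the solve; exactly one rounding lands on each reported number. All derived quantities (yield, glass mass, the totals, ignition loss, the five compositions) are computed in full float precision from the batch weights for 100.0 pbw of glass exactly as shown in either problem or answer.
Target masses of each oxide per 100.0 pbw frit:
  Al2O3: 13.69% × 100.0 = 13.69 pbw
  Na2O: 6.795% × 100.0 = 6.795 pbw
  SiO2: 61.64% × 100.0 = 61.64 pbw
  Li2O: 8.322% × 100.0 = 8.322 pbw
  TiO2: 9.552% × 100.0 = 9.552 pbw
Balance tally, oxide-wise, from the weights as reported, at the basis given (each sum matches its target mass net of answer rounding effects):
  Al2O3: 72.83·0.1618 + 7.156·0.2663 = 13.69 pbw (target 13.69 pbw)
  Na2O: 11.58·0.5868 = 6.795 pbw (target 6.795 pbw)
  SiO2: 72.83·0.7831 + 7.156·0.6435 = 61.64 pbw (target 61.64 pbw)
  Li2O: 72.83·0.04520 + 7.156·0.07510 + 11.08·0.4055 = 8.322 pbw (target 8.322 pbw)
  TiO2: 9.650·0.9898 = 9.552 pbw (target 9.552 pbw)
Consistency of the glass mass: whole batch net of LOI = 100.0 pbw (the targets, summed, come to 100.0 pbw; stated basis 100.0 pbw — rounding explains the deltas).
Batch total: Σ batch = 112.3 pbw; Σ batch·LOI gives LOI loss = 12.30 pbw; yield, glass over the total, = 89.05%.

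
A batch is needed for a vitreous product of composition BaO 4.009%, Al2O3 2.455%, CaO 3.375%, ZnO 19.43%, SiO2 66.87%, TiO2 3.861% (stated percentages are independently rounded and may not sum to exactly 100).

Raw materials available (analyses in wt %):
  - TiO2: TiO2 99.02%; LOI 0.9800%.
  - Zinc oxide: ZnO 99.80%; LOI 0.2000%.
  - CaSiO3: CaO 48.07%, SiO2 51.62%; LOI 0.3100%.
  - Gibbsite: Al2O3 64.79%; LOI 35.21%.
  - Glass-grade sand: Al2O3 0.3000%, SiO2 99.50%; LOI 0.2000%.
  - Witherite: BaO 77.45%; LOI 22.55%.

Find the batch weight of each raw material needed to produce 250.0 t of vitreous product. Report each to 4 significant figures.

All internal work runs at full float precision all the way through. Values along the way are shown (rounded to four significant figures) when written out; each reported result takes exactly one rounding — the derived quantities, including the yield, the six compositions, the totals, net glass mass, LOI, are computed from the batch weights for 250.0 t of glass in full float precision, as quoted within problem or answer.
Oxide mass targets, per 250.0 t vitreous product:
  BaO: 4.009% × 250.0 = 10.02 t
  Al2O3: 2.455% × 250.0 = 6.138 t
  CaO: 3.375% × 250.0 = 8.438 t
  ZnO: 19.43% × 250.0 = 48.58 t
  SiO2: 66.87% × 250.0 = 167.2 t
  TiO2: 3.861% × 250.0 = 9.652 t
Oxide-by-oxide audit working from each reported weight, relative to the basis at hand (target by target, the sums agree within answer rounding):
  BaO: 12.94·0.7745 = 10.02 t (target 10.02 t)
  Al2O3: 8.737·0.6479 + 158.9·0.003000 = 6.137 t (target 6.138 t)
  CaO: 17.55·0.4807 = 8.436 t (target 8.438 t)
  ZnO: 48.67·0.9980 = 48.57 t (target 48.58 t)
  SiO2: 17.55·0.5162 + 158.9·0.9950 = 167.2 t (target 167.2 t)
  TiO2: 9.748·0.9902 = 9.652 t (target 9.652 t)
Auditing the glass mass value: batch Σ − ignition loss = 250.0 t (the Σ of target masses is 250.0 t; stated basis 250.0 t — gaps are rounding artifacts).
Adding the batch up: Σ batch = 256.5 t; LOI removed, Σ of batch·LOI: 6.559 t; glass ÷ batch gives a yield of 97.44%.

Batch per 250.0 t vitreous product:
  TiO2: 9.748 t
  Zinc oxide: 48.67 t
  CaSiO3: 17.55 t
  Gibbsite: 8.737 t
  Glass-grade sand: 158.9 t
  Witherite: 12.94 t
Total batch = 256.5 t; LOI loss = 6.559 t; yield = 97.44%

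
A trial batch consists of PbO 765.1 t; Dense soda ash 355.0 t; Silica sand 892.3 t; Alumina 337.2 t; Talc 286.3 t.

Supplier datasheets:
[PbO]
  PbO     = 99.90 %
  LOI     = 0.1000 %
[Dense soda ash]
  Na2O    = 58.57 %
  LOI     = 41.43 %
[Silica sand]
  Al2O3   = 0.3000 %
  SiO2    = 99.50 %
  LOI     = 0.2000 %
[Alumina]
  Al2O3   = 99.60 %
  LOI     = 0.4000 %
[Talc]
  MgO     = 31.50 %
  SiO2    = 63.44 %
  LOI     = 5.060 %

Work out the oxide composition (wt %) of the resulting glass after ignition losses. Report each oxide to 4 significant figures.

Glass mass = 2470 t (batch 2636 − LOI 165.5).
Composition: Al2O3 13.70%, Na2O 8.416%, MgO 3.651%, PbO 30.94%, SiO2 43.29%

Intermediates appear rounded to 4 significant figures alongside each step; every computation runs at full float precision through the solve; every reported result takes a single rounding. The derived quantities are re-derived from the weighed amounts per 2470 t of glass in exact precision (glass mass, the totals, yield, LOI, five oxide percentages), as given in question or answer.
What the batch supplies per oxide:
  Al2O3: 892.3·0.003000 + 337.2·0.9960 = 338.5 t
  Na2O: 355.0·0.5857 = 207.9 t
  MgO: 286.3·0.3150 = 90.18 t
  PbO: 765.1·0.9990 = 764.3 t
  SiO2: 892.3·0.9950 + 286.3·0.6344 = 1069 t
LOI: 765.1·0.001000 + 355.0·0.4143 + 892.3·0.002000 + 337.2·0.004000 + 286.3·0.05060 = 165.5 t
Resulting glass, batch − LOI: 2636 − 165.5 = 2470 t (equal to the oxide-mass sum)
wt % = oxide mass / glass mass × 100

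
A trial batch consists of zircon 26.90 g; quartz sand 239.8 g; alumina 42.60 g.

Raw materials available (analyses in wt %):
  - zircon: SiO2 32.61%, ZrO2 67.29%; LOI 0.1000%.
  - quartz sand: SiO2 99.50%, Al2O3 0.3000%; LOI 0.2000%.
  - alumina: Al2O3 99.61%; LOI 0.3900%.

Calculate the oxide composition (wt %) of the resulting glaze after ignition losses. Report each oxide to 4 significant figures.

Glass mass = 308.6 g (batch 309.3 − LOI 0.6726).
Composition: SiO2 80.15%, Al2O3 13.98%, ZrO2 5.865%

All arithmetic keeps exact precision all the way through; the intermediate values appear rounded to four significant figures across the worked steps; every reported value sees exactly one rounding. The derived quantities are rebuilt in exact precision (the yield, net glass mass, LOI, the totals, the three compositions) from the batch weights on 308.6 g of glass exactly as printed in question or answer.
Oxide-by-oxide delivered mass:
  SiO2: 26.90·0.3261 + 239.8·0.9950 = 247.4 g
  Al2O3: 239.8·0.003000 + 42.60·0.9961 = 43.15 g
  ZrO2: 26.90·0.6729 = 18.10 g
LOI: 26.90·0.001000 + 239.8·0.002000 + 42.60·0.003900 = 0.6726 g
Resulting glass, batch − LOI: 309.3 − 0.6726 = 308.6 g (= Σ oxide masses)
each oxide over glass, ×100, is wt %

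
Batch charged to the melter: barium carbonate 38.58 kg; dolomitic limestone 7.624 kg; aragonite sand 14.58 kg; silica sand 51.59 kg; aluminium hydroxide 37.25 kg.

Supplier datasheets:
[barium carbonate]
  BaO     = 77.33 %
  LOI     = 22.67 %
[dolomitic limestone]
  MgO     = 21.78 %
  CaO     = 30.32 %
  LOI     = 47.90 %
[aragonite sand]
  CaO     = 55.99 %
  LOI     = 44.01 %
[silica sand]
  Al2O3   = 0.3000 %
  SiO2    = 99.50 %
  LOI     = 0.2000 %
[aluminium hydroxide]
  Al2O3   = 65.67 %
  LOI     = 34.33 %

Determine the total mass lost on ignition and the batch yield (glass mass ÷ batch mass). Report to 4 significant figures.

Intermediates are printed rounded off to 4 significant figures in the printout; every computation carries exact precision from first step to last — exactly one rounding lands on each reported figure — derived quantities, including LOI, yield, the totals, five oxide percentages, glass mass, are computed from the batch weights at 117.9 kg of glass in exact precision, precisely as stated by the problem or the answer.
Ignition loss by material:
  barium carbonate: 38.58 × 0.2267 = 8.746 kg
  dolomitic limestone: 7.624 × 0.4790 = 3.652 kg
  aragonite sand: 14.58 × 0.4401 = 6.417 kg
  silica sand: 51.59 × 0.002000 = 0.1032 kg
  aluminium hydroxide: 37.25 × 0.3433 = 12.79 kg
Total LOI = 31.71 kg
Glass = batch − LOI = 149.6 − 31.71 = 117.9 kg

LOI loss = 31.71 kg; glass = 117.9 kg; yield = 78.81%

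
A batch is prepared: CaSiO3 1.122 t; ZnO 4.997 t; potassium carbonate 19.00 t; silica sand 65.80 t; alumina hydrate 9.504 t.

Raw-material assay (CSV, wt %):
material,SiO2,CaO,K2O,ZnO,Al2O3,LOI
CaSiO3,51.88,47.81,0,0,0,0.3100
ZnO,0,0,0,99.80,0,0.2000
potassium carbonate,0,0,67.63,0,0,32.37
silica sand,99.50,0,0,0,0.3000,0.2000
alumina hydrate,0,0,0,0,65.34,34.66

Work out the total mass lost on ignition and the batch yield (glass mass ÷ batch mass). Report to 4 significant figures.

LOI loss = 9.589 t; glass = 90.83 t; yield = 90.45%

Values along the way appear with 4-significant-figure rounding across the worked steps; the whole derivation keeps full float precision from start to finish; each reported number receives exactly one rounding. All derived quantities, which include totals, LOI, glass mass, yield, five oxide percentages, are re-derived at full float precision, as they appear in question or answer, from the batch weights per 90.83 t of glass.
LOI of each material in turn:
  CaSiO3: 1.122 × 0.003100 = 0.003478 t
  ZnO: 4.997 × 0.002000 = 0.009994 t
  potassium carbonate: 19.00 × 0.3237 = 6.150 t
  silica sand: 65.80 × 0.002000 = 0.1316 t
  alumina hydrate: 9.504 × 0.3466 = 3.294 t
Total LOI = 9.589 t
Glass = batch − LOI = 100.4 − 9.589 = 90.83 t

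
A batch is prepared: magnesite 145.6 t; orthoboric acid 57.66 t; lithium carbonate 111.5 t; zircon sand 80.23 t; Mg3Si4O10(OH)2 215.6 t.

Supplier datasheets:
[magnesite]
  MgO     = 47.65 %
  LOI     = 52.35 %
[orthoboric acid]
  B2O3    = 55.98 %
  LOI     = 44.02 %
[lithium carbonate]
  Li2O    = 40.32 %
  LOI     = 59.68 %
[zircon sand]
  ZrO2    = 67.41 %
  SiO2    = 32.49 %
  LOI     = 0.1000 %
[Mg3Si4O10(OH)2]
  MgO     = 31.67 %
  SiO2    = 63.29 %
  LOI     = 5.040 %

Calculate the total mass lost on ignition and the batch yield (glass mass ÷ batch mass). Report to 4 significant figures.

The intermediate values are displayed (rounded to four significant digits) in the working. Each numeric step holds exact precision at all times; every reported value is rounded exactly once. The derived quantities, including the yield, LOI, the totals, glass mass, five oxide percentages, are recomputed from the weighed amounts for 431.5 t of glass in full precision, as given in the problem or answer text.
LOI of each material in turn:
  magnesite: 145.6 × 0.5235 = 76.22 t
  orthoboric acid: 57.66 × 0.4402 = 25.38 t
  lithium carbonate: 111.5 × 0.5968 = 66.54 t
  zircon sand: 80.23 × 0.001000 = 0.08023 t
  Mg3Si4O10(OH)2: 215.6 × 0.05040 = 10.87 t
Total LOI = 179.1 t
Glass = batch − LOI = 610.6 − 179.1 = 431.5 t

LOI loss = 179.1 t; glass = 431.5 t; yield = 70.67%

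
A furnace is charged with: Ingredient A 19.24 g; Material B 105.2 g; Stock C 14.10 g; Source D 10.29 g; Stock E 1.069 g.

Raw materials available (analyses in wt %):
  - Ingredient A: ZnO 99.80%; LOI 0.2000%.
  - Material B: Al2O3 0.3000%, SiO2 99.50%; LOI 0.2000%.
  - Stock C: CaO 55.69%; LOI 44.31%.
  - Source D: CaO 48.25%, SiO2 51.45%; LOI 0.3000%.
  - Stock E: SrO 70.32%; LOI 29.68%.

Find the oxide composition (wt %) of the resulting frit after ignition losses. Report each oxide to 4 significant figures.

All arithmetic carries full float precision throughout; the intermediate values are printed rounded to four significant digits between the steps. A single rounding finalizes every reported value; all derived quantities are recomputed from the batch weights at 143.1 g of glass in full float precision (ignition loss, five oxide percentages, yield, the totals, net glass mass), as they appear in problem or answer.
Mass of each oxide from the mix:
  ZnO: 19.24·0.9980 = 19.20 g
  CaO: 14.10·0.5569 + 10.29·0.4825 = 12.82 g
  Al2O3: 105.2·0.003000 = 0.3156 g
  SiO2: 105.2·0.9950 + 10.29·0.5145 = 110.0 g
  SrO: 1.069·0.7032 = 0.7517 g
LOI: 19.24·0.002000 + 105.2·0.002000 + 14.10·0.4431 + 10.29·0.003000 + 1.069·0.2968 = 6.845 g
Glass mass = batch − LOI = 149.9 − 6.845 = 143.1 g (the oxide masses sum to this)
wt % = oxide mass / glass mass × 100

Glass mass = 143.1 g (batch 149.9 − LOI 6.845).
Composition: ZnO 13.42%, CaO 8.960%, Al2O3 0.2206%, SiO2 76.87%, SrO 0.5255%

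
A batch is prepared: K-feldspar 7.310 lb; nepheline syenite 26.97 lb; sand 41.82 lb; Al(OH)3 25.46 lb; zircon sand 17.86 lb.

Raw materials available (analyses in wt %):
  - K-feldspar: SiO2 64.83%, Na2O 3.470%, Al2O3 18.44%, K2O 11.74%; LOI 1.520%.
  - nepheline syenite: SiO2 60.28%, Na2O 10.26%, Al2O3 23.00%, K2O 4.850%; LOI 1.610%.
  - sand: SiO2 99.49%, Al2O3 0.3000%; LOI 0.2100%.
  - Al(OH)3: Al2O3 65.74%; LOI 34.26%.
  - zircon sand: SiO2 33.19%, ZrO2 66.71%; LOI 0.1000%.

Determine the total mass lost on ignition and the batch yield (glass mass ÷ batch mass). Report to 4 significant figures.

LOI loss = 9.374 lb; glass = 110.0 lb; yield = 92.15%

The whole derivation runs at exact precision throughout; the intermediate values appear, rounded to 4 significant figures, when written out. Exactly one rounding is applied to every reported number — all derived quantities (ignition loss, the five compositions, the totals, the yield, net glass mass) are recomputed at full float precision from the batch weights for 110.0 lb of glass precisely as stated by either problem or answer.
LOI of each material in turn:
  K-feldspar: 7.310 × 0.01520 = 0.1111 lb
  nepheline syenite: 26.97 × 0.01610 = 0.4342 lb
  sand: 41.82 × 0.002100 = 0.08782 lb
  Al(OH)3: 25.46 × 0.3426 = 8.723 lb
  zircon sand: 17.86 × 0.001000 = 0.01786 lb
Total LOI = 9.374 lb
Glass = batch − LOI = 119.4 − 9.374 = 110.0 lb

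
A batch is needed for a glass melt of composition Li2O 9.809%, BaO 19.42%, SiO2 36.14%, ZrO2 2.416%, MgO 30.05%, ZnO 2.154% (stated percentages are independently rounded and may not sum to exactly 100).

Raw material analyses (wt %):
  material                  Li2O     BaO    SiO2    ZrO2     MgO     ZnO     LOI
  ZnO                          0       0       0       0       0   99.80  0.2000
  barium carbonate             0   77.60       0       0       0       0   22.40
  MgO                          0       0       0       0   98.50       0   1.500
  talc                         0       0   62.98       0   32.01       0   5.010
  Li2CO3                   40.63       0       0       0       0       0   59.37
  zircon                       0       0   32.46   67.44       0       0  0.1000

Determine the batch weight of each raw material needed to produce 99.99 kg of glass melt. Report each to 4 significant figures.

Batch per 99.99 kg glass melt:
  ZnO: 2.158 kg
  barium carbonate: 25.02 kg
  MgO: 12.46 kg
  talc: 55.53 kg
  Li2CO3: 24.14 kg
  zircon: 3.582 kg
Total batch = 122.9 kg; LOI loss = 22.91 kg; yield = 81.35%

Working values are printed, with 4-significant-figure rounding, at each printed step. Each numeric step maintains full precision through the solve — every reported result is rounded a single time. All derived quantities (the yield, totals, ignition loss, net glass mass, the six compositions) are re-derived at exact precision from the weighed amounts on 99.99 kg of glass precisely as stated by either problem or answer.
Target masses of each oxide per 99.99 kg glass melt:
  Li2O: 9.809% × 99.99 = 9.808 kg
  BaO: 19.42% × 99.99 = 19.42 kg
  SiO2: 36.14% × 99.99 = 36.14 kg
  ZrO2: 2.416% × 99.99 = 2.416 kg
  MgO: 30.05% × 99.99 = 30.05 kg
  ZnO: 2.154% × 99.99 = 2.154 kg
Per-oxide balance check per the reported batch figures, per the basis as stated (target by target, the sums agree net of answer rounding effects):
  Li2O: 24.14·0.4063 = 9.808 kg (target 9.808 kg)
  BaO: 25.02·0.7760 = 19.42 kg (target 19.42 kg)
  SiO2: 55.53·0.6298 + 3.582·0.3246 = 36.14 kg (target 36.14 kg)
  ZrO2: 3.582·0.6744 = 2.416 kg (target 2.416 kg)
  MgO: 12.46·0.9850 + 55.53·0.3201 = 30.05 kg (target 30.05 kg)
  ZnO: 2.158·0.9980 = 2.154 kg (target 2.154 kg)
The glass-mass cross-check: whole batch net of LOI = 99.98 kg (the targets, summed, come to 99.98 kg; versus the stated basis of 99.99 kg — differing by rounding only).
Adding the batch up: Σ batch = 122.9 kg; LOI loss = Σ batch·LOI = 22.91 kg; yield = glass ÷ total batch = 81.35%.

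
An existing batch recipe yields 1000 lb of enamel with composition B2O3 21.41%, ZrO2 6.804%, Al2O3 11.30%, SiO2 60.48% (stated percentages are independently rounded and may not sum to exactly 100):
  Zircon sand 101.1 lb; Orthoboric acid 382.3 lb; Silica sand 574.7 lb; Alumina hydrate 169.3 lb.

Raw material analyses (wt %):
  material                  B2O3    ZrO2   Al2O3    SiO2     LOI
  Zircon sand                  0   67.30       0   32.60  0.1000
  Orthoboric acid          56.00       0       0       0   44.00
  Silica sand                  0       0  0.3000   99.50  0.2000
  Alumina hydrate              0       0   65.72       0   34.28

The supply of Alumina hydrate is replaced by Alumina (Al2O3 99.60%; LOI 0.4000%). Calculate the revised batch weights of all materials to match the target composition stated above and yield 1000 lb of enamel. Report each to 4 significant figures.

Revised batch per 1000 lb enamel:
  Zircon sand: 101.1 lb
  Orthoboric acid: 382.3 lb
  Silica sand: 574.7 lb
  Alumina: 111.7 lb
Total batch = 1170 lb; LOI loss = 169.9 lb

Each numeric step holds full precision through every step; the intermediate values are displayed rounded off to 4 significant figures in the working. Every reported figure is rounded once only; the derived quantities are recomputed at exact precision (the totals, four oxide percentages, glass mass, LOI, the yield) starting from the weights at 1000 lb of glass as set out in question or answer.
Target oxide masses per 1000 lb enamel:
  B2O3: 21.41% × 1000 = 214.1 lb
  ZrO2: 6.804% × 1000 = 68.04 lb
  Al2O3: 11.30% × 1000 = 113.0 lb
  SiO2: 60.48% × 1000 = 604.8 lb
Balance tally, oxide-wise, with the batch weights as given, under the basis named above (sum by sum, the targets are met net of answer rounding effects):
  B2O3: 382.3·0.5600 = 214.1 lb (target 214.1 lb)
  ZrO2: 101.1·0.6730 = 68.04 lb (target 68.04 lb)
  Al2O3: 574.7·0.003000 + 111.7·0.9960 = 113.0 lb (target 113.0 lb)
  SiO2: 101.1·0.3260 + 574.7·0.9950 = 604.8 lb (target 604.8 lb)
Glass-mass sanity pass: net batch after ignition = 999.9 lb (oxide target masses add up to 999.9 lb; against the stated basis, 1000 lb — differing by rounding only).
Total batch = Σ batch = 1170 lb; loss to ignition Σ batch·LOI = 169.9 lb; yield: glass divided by total = 85.48%.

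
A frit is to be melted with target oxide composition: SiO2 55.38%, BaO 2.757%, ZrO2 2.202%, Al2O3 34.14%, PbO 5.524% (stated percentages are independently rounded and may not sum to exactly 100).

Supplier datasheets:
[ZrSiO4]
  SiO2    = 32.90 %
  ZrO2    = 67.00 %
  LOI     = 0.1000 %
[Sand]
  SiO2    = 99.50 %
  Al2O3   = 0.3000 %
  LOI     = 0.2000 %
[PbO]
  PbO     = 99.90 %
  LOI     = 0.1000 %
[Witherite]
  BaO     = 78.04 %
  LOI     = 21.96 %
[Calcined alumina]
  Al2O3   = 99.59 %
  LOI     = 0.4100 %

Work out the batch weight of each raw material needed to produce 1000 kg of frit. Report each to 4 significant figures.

The whole derivation holds full float precision at all times; working values are printed, rounded to four significant figures, on the page. Every reported figure is rounded just once; the derived quantities, including five oxide percentages, ignition loss, yield, the totals, net glass mass, are rebuilt using the weight values at 1000 kg of glass in exact precision as given in question or answer.
Oxide mass targets, per 1000 kg frit:
  SiO2: 55.38% × 1000 = 553.8 kg
  BaO: 2.757% × 1000 = 27.57 kg
  ZrO2: 2.202% × 1000 = 22.02 kg
  Al2O3: 34.14% × 1000 = 341.4 kg
  PbO: 5.524% × 1000 = 55.24 kg
Checking each oxide sum from the weights as reported, for the quoted basis mass (every target is met by its sum within answer rounding):
  SiO2: 32.87·0.3290 + 545.7·0.9950 = 553.8 kg (target 553.8 kg)
  BaO: 35.33·0.7804 = 27.57 kg (target 27.57 kg)
  ZrO2: 32.87·0.6700 = 22.02 kg (target 22.02 kg)
  Al2O3: 545.7·0.003000 + 341.2·0.9959 = 341.4 kg (target 341.4 kg)
  PbO: 55.30·0.9990 = 55.24 kg (target 55.24 kg)
Glass mass check: batch total minus LOI = 1000 kg (the Σ of target masses is 1000 kg; with the basis standing at 1000 kg — any gap is answer rounding).
Batch grand total — Σ batch = 1010 kg; the LOI term Σ batch·LOI equals 10.34 kg; the yield ratio, glass ÷ batch: 98.98%.

Batch per 1000 kg frit:
  ZrSiO4: 32.87 kg
  Sand: 545.7 kg
  PbO: 55.30 kg
  Witherite: 35.33 kg
  Calcined alumina: 341.2 kg
Total batch = 1010 kg; LOI loss = 10.34 kg; yield = 98.98%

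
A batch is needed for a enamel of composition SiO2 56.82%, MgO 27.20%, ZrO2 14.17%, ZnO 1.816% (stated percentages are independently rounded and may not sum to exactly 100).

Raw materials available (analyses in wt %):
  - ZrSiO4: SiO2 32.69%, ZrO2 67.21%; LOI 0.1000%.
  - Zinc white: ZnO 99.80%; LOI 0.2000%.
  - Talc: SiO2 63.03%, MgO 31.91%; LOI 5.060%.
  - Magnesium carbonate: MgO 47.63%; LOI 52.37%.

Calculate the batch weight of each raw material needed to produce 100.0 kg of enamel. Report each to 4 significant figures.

Batch per 100.0 kg enamel:
  ZrSiO4: 21.08 kg
  Zinc white: 1.820 kg
  Talc: 79.21 kg
  Magnesium carbonate: 4.038 kg
Total batch = 106.1 kg; LOI loss = 6.147 kg; yield = 94.21%

The whole derivation carries exact precision end to end; mid-chain values are printed rounded to four significant digits in the working — a single rounding yields each reported value; derived quantities, which include four oxide percentages, yield, ignition loss, net glass mass, the totals, are computed at full precision, as given in the question or the answer, starting from the weights at 100.0 kg of glass.
Oxide mass targets, per 100.0 kg enamel:
  SiO2: 56.82% × 100.0 = 56.82 kg
  MgO: 27.20% × 100.0 = 27.20 kg
  ZrO2: 14.17% × 100.0 = 14.17 kg
  ZnO: 1.816% × 100.0 = 1.816 kg
Sums-versus-targets review on the weights just shown, under the basis named above (summed amounts equal target values up to rounding of the answer):
  SiO2: 21.08·0.3269 + 79.21·0.6303 = 56.82 kg (target 56.82 kg)
  MgO: 79.21·0.3191 + 4.038·0.4763 = 27.20 kg (target 27.20 kg)
  ZrO2: 21.08·0.6721 = 14.17 kg (target 14.17 kg)
  ZnO: 1.820·0.9980 = 1.816 kg (target 1.816 kg)
Glass-mass sanity pass: batch total minus LOI = 100.0 kg (summing oxide targets gives 100.0 kg; against the stated basis, 100.0 kg — rounding explains the deltas).
Whole-batch sum: Σ batch = 106.1 kg; loss to ignition Σ batch·LOI = 6.147 kg; as yield: glass ÷ batch → 94.21%.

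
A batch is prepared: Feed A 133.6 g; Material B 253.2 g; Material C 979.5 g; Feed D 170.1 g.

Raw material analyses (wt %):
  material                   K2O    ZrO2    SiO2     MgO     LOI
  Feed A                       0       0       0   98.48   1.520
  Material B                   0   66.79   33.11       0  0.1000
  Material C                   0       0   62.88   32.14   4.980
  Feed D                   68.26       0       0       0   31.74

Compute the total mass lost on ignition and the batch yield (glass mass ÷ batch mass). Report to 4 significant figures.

LOI loss = 105.1 g; glass = 1431 g; yield = 93.16%

Intermediates are printed (rounded to 4 significant figures) in the printout; all internal work maintains full float precision at each step — exactly one rounding goes into every reported number; all derived quantities are re-derived at exact precision (the four compositions, the totals, net glass mass, ignition loss, the yield) starting from the weights per 1431 g of glass as written in either problem or answer.
Material-by-material LOI:
  Feed A: 133.6 × 0.01520 = 2.031 g
  Material B: 253.2 × 0.001000 = 0.2532 g
  Material C: 979.5 × 0.04980 = 48.78 g
  Feed D: 170.1 × 0.3174 = 53.99 g
Total LOI = 105.1 g
Glass = batch − LOI = 1536 − 105.1 = 1431 g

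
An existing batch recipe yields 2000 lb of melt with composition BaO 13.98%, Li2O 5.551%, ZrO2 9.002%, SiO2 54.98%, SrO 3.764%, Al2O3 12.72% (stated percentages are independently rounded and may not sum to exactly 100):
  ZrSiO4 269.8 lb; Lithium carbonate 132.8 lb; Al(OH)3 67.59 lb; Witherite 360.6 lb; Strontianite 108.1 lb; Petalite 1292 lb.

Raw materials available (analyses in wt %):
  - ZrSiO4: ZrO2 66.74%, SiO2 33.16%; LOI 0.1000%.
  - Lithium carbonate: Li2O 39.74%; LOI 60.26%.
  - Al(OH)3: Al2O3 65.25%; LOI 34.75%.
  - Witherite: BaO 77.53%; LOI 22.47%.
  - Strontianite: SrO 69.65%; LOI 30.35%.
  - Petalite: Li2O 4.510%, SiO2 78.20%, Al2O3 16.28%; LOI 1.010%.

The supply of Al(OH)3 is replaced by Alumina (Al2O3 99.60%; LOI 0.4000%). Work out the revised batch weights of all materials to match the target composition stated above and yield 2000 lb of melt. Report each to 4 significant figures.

Revised batch per 2000 lb melt:
  ZrSiO4: 269.8 lb
  Lithium carbonate: 132.8 lb
  Alumina: 44.28 lb
  Witherite: 360.6 lb
  Strontianite: 108.1 lb
  Petalite: 1292 lb
Total batch = 2208 lb; LOI loss = 207.4 lb

All arithmetic runs at exact precision in all steps — in-progress results appear with 4-significant-figure rounding at each printed step. A single rounding finalizes every reported result. Derived quantities, including LOI, yield, glass mass, totals, the six compositions, are re-derived from the batch weights per 2000 lb of glass at full float precision, exactly as printed in either problem or answer.
Oxide-by-oxide targets in 2000 lb melt:
  BaO: 13.98% × 2000 = 279.6 lb
  Li2O: 5.551% × 2000 = 111.0 lb
  ZrO2: 9.002% × 2000 = 180.0 lb
  SiO2: 54.98% × 2000 = 1100 lb
  SrO: 3.764% × 2000 = 75.28 lb
  Al2O3: 12.72% × 2000 = 254.4 lb
Verifying the oxide balance applying the batch weights above, relative to the basis at hand (sum by sum, the targets are met inside rounding margins):
  BaO: 360.6·0.7753 = 279.6 lb (target 279.6 lb)
  Li2O: 132.8·0.3974 + 1292·0.04510 = 111.0 lb (target 111.0 lb)
  ZrO2: 269.8·0.6674 = 180.1 lb (target 180.0 lb)
  SiO2: 269.8·0.3316 + 1292·0.7820 = 1100 lb (target 1100 lb)
  SrO: 108.1·0.6965 = 75.29 lb (target 75.28 lb)
  Al2O3: 44.28·0.9960 + 1292·0.1628 = 254.4 lb (target 254.4 lb)
Mass balance on the glass: total charge less LOI = 2000 lb (per-oxide target masses sum to 2000 lb; against the stated basis, 2000 lb — a pure rounding effect).
Total batch = Σ batch = 2208 lb; ignition loss, Σ(batch × LOI) = 207.4 lb; yield: glass divided by total = 90.61%.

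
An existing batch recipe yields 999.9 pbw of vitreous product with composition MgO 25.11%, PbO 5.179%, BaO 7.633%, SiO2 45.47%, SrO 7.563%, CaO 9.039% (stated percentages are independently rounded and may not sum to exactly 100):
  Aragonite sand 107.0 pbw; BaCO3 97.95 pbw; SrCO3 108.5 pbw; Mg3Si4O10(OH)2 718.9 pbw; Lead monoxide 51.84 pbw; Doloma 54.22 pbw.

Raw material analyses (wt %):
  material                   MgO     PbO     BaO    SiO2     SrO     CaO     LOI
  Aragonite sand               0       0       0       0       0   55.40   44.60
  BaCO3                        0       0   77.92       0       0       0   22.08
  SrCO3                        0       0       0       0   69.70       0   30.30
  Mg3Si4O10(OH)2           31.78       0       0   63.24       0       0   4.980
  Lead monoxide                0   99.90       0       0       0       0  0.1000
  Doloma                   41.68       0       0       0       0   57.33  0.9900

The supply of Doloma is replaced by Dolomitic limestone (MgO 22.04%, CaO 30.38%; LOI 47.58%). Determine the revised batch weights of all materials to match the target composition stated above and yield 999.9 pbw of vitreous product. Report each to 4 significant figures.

Working values are displayed (rounded to 4 significant figures) within the worked lines. Full float precision is maintained end to end. A single rounding yields each reported result; the derived quantities, including the six compositions, ignition loss, the totals, the yield, net glass mass, are computed starting from the weights at 999.9 pbw of glass in exact precision as given in question or answer.
Oxide mass targets, per 999.9 pbw vitreous product:
  MgO: 25.11% × 999.9 = 251.1 pbw
  PbO: 5.179% × 999.9 = 51.78 pbw
  BaO: 7.633% × 999.9 = 76.32 pbw
  SiO2: 45.47% × 999.9 = 454.7 pbw
  SrO: 7.563% × 999.9 = 75.62 pbw
  CaO: 9.039% × 999.9 = 90.38 pbw
Checking each oxide sum on the weights just shown, versus the basis set out (oxide sums agree with the targets within answer rounding):
  MgO: 718.9·0.3178 + 102.5·0.2204 = 251.1 pbw (target 251.1 pbw)
  PbO: 51.84·0.9990 = 51.79 pbw (target 51.78 pbw)
  BaO: 97.95·0.7792 = 76.32 pbw (target 76.32 pbw)
  SiO2: 718.9·0.6324 = 454.6 pbw (target 454.7 pbw)
  SrO: 108.5·0.6970 = 75.62 pbw (target 75.62 pbw)
  CaO: 106.9·0.5540 + 102.5·0.3038 = 90.36 pbw (target 90.38 pbw)
Auditing the glass mass value: net batch after ignition = 999.8 pbw (the Σ of target masses is 999.8 pbw; with the basis standing at 999.9 pbw — differing by rounding only).
Batch grand total — Σ batch = 1187 pbw; LOI removed, Σ of batch·LOI: 186.8 pbw; yield: glass divided by total = 84.26%.

Revised batch per 999.9 pbw vitreous product:
  Aragonite sand: 106.9 pbw
  BaCO3: 97.95 pbw
  SrCO3: 108.5 pbw
  Mg3Si4O10(OH)2: 718.9 pbw
  Lead monoxide: 51.84 pbw
  Dolomitic limestone: 102.5 pbw
Total batch = 1187 pbw; LOI loss = 186.8 pbw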